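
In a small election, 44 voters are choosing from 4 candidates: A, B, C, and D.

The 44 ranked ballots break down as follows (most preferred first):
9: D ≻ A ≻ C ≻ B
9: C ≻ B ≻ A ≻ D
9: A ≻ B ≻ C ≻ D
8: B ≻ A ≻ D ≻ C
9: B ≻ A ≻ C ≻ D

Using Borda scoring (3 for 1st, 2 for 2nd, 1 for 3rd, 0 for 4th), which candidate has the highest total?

A

A: 9×2 + 9×1 + 9×3 + 8×2 + 9×2 = 88
B: 9×0 + 9×2 + 9×2 + 8×3 + 9×3 = 87
C: 9×1 + 9×3 + 9×1 + 8×0 + 9×1 = 54
D: 9×3 + 9×0 + 9×0 + 8×1 + 9×0 = 35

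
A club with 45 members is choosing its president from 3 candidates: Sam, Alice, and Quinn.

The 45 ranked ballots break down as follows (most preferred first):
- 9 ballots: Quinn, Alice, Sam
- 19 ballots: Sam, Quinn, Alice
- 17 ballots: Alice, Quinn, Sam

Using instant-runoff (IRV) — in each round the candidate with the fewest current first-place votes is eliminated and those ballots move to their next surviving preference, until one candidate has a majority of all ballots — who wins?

Alice

Round 1: Sam 19, Alice 17, Quinn 9. Quinn eliminated.
Round 2: Sam 19, Alice 26. Alice has a majority (≥23).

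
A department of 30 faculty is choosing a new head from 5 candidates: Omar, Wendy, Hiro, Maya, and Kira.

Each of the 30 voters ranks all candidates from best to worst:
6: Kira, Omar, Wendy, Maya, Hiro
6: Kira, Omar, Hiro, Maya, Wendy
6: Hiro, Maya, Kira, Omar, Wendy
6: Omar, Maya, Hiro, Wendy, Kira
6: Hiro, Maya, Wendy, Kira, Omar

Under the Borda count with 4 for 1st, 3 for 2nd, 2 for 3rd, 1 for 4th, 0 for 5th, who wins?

Hiro

Omar: 6×3 + 6×3 + 6×1 + 6×4 + 6×0 = 66
Wendy: 6×2 + 6×0 + 6×0 + 6×1 + 6×2 = 30
Hiro: 6×0 + 6×2 + 6×4 + 6×2 + 6×4 = 72
Maya: 6×1 + 6×1 + 6×3 + 6×3 + 6×3 = 66
Kira: 6×4 + 6×4 + 6×2 + 6×0 + 6×1 = 66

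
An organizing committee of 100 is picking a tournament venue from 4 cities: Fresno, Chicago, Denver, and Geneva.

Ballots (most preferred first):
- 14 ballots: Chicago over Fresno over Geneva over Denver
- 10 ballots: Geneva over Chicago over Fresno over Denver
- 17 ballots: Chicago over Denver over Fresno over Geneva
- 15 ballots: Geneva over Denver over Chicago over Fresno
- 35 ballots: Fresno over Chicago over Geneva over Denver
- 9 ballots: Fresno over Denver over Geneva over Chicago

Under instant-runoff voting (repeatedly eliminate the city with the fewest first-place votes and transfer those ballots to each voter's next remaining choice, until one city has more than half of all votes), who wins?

Chicago

Round 1: Fresno 44, Chicago 31, Denver 0, Geneva 25. Denver eliminated.
Round 2: Fresno 44, Chicago 31, Geneva 25. Geneva eliminated.
Round 3: Fresno 44, Chicago 56. Chicago has a majority (≥51).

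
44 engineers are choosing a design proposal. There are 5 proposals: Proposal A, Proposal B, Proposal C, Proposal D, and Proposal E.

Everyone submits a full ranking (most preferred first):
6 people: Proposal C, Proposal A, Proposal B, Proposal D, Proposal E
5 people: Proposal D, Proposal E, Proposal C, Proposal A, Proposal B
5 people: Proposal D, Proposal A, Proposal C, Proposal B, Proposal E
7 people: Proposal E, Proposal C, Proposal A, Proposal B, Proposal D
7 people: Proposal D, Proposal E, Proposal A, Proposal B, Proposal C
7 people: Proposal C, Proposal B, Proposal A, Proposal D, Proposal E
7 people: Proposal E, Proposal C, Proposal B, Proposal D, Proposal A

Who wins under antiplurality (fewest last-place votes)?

Proposal B

Last-place votes: Proposal A 7, Proposal B 5, Proposal C 7, Proposal D 7, Proposal E 18.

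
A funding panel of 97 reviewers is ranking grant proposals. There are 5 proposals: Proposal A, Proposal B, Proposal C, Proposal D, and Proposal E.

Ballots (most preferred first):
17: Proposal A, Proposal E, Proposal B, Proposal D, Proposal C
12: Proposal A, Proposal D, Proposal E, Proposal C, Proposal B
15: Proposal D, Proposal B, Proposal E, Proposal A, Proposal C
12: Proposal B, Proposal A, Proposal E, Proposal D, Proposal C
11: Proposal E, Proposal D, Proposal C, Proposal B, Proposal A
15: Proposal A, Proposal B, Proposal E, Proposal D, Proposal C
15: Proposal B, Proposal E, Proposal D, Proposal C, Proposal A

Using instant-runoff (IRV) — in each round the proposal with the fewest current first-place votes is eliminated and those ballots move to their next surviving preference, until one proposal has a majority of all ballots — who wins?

Round 1: Proposal A 44, Proposal B 27, Proposal C 0, Proposal D 15, Proposal E 11. Proposal C eliminated.
Round 2: Proposal A 44, Proposal B 27, Proposal D 15, Proposal E 11. Proposal E eliminated.
Round 3: Proposal A 44, Proposal B 27, Proposal D 26. Proposal D eliminated.
Round 4: Proposal A 44, Proposal B 53. Proposal B has a majority (≥49).

Proposal B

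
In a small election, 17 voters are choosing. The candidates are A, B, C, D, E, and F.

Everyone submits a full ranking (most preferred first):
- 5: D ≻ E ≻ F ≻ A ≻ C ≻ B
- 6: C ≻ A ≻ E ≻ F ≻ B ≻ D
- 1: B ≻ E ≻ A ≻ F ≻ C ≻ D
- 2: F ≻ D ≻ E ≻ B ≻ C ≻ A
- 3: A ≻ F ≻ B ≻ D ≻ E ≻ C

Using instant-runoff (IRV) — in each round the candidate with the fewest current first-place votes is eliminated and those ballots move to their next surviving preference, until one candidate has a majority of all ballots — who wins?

D

Round 1: A 3, B 1, C 6, D 5, E 0, F 2. E eliminated.
Round 2: A 3, B 1, C 6, D 5, F 2. B eliminated.
Round 3: A 4, C 6, D 5, F 2. F eliminated.
Round 4: A 4, C 6, D 7. A eliminated.
Round 5: C 7, D 10. D has a majority (≥9).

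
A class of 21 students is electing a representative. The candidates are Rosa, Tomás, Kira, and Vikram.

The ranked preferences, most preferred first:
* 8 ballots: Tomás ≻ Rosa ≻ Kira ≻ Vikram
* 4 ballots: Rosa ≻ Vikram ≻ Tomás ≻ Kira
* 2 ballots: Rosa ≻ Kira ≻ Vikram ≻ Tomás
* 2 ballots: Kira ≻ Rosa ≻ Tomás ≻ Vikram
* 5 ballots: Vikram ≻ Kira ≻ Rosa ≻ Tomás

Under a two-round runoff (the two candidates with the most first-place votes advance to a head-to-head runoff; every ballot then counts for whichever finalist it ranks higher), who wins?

Round 1 first-place votes: Rosa 6, Tomás 8, Kira 2, Vikram 5. Tomás and Rosa advance.
Runoff: Tomás is ranked above Rosa on 8 ballots, Rosa above Tomás on 13.

Rosa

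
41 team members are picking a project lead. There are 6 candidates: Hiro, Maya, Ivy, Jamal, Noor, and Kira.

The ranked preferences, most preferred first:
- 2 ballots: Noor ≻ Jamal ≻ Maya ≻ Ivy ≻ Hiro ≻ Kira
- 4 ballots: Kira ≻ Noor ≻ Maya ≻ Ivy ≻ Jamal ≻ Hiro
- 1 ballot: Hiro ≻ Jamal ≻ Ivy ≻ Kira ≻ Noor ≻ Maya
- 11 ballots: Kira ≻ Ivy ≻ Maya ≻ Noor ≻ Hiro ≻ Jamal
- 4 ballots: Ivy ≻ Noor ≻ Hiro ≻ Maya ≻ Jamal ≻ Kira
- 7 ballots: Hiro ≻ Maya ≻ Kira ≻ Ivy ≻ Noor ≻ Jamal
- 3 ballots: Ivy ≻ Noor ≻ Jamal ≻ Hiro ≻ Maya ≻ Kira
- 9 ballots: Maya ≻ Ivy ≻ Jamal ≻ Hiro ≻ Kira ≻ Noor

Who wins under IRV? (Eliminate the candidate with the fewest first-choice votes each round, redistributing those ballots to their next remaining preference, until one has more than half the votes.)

Round 1: Hiro 8, Maya 9, Ivy 7, Jamal 0, Noor 2, Kira 15. Jamal eliminated.
Round 2: Hiro 8, Maya 9, Ivy 7, Noor 2, Kira 15. Noor eliminated.
Round 3: Hiro 8, Maya 11, Ivy 7, Kira 15. Ivy eliminated.
Round 4: Hiro 15, Maya 11, Kira 15. Maya eliminated.
Round 5: Hiro 26, Kira 15. Hiro has a majority (≥21).

Hiro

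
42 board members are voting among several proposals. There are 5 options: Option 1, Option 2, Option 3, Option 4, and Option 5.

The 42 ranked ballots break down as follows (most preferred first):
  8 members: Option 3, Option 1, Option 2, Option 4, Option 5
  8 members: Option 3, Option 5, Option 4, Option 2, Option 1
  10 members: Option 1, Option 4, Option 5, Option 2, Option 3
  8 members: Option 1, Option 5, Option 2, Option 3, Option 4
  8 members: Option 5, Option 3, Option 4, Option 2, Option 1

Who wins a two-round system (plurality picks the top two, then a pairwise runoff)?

Round 1 first-place votes: Option 1 18, Option 2 0, Option 3 16, Option 4 0, Option 5 8. Option 1 and Option 3 advance.
Runoff: Option 1 is ranked above Option 3 on 18 ballots, Option 3 above Option 1 on 24.

Option 3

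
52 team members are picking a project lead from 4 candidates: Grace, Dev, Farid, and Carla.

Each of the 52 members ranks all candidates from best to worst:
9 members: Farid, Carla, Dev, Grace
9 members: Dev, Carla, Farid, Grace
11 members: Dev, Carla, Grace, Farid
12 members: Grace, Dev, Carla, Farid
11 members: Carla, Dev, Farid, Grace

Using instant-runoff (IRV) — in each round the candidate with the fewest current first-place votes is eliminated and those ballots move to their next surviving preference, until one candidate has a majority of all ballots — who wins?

Dev

Round 1: Grace 12, Dev 20, Farid 9, Carla 11. Farid eliminated.
Round 2: Grace 12, Dev 20, Carla 20. Grace eliminated.
Round 3: Dev 32, Carla 20. Dev has a majority (≥27).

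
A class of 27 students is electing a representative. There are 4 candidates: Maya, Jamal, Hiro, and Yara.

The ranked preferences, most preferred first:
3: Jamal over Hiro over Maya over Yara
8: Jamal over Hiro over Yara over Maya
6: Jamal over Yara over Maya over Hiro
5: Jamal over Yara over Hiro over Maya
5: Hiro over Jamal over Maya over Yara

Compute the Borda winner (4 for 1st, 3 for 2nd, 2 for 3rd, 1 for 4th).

Maya: 3×2 + 8×1 + 6×2 + 5×1 + 5×2 = 41
Jamal: 3×4 + 8×4 + 6×4 + 5×4 + 5×3 = 103
Hiro: 3×3 + 8×3 + 6×1 + 5×2 + 5×4 = 69
Yara: 3×1 + 8×2 + 6×3 + 5×3 + 5×1 = 57

Jamal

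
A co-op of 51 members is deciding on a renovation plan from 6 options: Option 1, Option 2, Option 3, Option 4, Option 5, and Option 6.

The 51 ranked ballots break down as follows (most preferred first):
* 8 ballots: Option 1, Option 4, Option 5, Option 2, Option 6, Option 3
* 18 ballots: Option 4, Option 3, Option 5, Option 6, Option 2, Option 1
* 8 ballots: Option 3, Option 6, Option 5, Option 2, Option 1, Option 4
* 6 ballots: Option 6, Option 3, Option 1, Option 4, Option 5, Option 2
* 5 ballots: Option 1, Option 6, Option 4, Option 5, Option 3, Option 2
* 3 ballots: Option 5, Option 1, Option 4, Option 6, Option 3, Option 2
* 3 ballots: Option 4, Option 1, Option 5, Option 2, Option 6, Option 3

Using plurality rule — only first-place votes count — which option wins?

First-place votes: Option 1 13, Option 2 0, Option 3 8, Option 4 21, Option 5 3, Option 6 6.

Option 4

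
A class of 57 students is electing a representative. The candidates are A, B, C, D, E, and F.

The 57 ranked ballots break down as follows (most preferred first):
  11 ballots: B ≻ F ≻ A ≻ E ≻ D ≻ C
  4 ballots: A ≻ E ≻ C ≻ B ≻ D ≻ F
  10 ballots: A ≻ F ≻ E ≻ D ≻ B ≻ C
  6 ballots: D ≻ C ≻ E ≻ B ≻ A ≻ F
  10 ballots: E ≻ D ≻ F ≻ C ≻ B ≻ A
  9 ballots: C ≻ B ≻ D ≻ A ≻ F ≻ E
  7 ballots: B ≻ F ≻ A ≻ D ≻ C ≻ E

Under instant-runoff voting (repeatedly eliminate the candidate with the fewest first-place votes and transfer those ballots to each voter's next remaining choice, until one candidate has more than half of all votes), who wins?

C

Round 1: A 14, B 18, C 9, D 6, E 10, F 0. F eliminated.
Round 2: A 14, B 18, C 9, D 6, E 10. D eliminated.
Round 3: A 14, B 18, C 15, E 10. E eliminated.
Round 4: A 14, B 18, C 25. A eliminated.
Round 5: B 28, C 29. C has a majority (≥29).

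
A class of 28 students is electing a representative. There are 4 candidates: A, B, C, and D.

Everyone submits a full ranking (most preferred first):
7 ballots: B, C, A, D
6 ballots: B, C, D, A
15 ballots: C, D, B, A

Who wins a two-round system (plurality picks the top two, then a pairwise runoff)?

C

Round 1 first-place votes: A 0, B 13, C 15, D 0. C and B advance.
Runoff: C is ranked above B on 15 ballots, B above C on 13.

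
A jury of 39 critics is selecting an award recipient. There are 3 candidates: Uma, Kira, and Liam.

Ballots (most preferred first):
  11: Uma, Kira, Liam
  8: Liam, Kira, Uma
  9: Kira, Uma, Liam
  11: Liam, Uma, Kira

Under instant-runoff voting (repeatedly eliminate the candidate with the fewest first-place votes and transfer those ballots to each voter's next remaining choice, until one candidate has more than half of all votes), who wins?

Round 1: Uma 11, Kira 9, Liam 19. Kira eliminated.
Round 2: Uma 20, Liam 19. Uma has a majority (≥20).

Uma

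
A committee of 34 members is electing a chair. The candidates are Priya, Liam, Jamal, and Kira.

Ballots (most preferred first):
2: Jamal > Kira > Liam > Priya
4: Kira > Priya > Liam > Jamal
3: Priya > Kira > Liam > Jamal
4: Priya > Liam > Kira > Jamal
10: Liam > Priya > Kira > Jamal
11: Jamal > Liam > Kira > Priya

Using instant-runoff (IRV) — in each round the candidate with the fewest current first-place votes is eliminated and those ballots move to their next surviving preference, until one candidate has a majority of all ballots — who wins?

Priya

Round 1: Priya 7, Liam 10, Jamal 13, Kira 4. Kira eliminated.
Round 2: Priya 11, Liam 10, Jamal 13. Liam eliminated.
Round 3: Priya 21, Jamal 13. Priya has a majority (≥18).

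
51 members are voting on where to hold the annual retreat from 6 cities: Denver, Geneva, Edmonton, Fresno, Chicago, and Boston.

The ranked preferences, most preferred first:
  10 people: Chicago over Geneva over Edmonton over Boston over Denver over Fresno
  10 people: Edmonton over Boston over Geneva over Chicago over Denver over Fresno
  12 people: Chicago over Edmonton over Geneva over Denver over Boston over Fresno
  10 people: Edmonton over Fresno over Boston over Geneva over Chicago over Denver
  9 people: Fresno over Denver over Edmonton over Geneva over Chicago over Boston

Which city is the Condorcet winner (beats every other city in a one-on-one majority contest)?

Edmonton

Edmonton vs Denver: 42–9
Edmonton vs Geneva: 41–10
Edmonton vs Fresno: 42–9
Edmonton vs Chicago: 29–22
Edmonton vs Boston: 51–0
Edmonton beats every other city.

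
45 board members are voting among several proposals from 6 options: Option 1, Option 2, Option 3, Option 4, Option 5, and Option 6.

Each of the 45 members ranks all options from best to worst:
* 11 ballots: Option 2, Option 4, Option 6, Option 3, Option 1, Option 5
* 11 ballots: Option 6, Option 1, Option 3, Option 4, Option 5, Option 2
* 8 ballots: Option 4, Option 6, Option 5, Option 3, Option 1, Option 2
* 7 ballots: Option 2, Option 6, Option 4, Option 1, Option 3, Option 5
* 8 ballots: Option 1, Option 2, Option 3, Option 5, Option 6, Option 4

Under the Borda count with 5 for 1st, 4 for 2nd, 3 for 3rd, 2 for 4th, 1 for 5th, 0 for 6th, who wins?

Option 6

Option 1: 11×1 + 11×4 + 8×1 + 7×2 + 8×5 = 117
Option 2: 11×5 + 11×0 + 8×0 + 7×5 + 8×4 = 122
Option 3: 11×2 + 11×3 + 8×2 + 7×1 + 8×3 = 102
Option 4: 11×4 + 11×2 + 8×5 + 7×3 + 8×0 = 127
Option 5: 11×0 + 11×1 + 8×3 + 7×0 + 8×2 = 51
Option 6: 11×3 + 11×5 + 8×4 + 7×4 + 8×1 = 156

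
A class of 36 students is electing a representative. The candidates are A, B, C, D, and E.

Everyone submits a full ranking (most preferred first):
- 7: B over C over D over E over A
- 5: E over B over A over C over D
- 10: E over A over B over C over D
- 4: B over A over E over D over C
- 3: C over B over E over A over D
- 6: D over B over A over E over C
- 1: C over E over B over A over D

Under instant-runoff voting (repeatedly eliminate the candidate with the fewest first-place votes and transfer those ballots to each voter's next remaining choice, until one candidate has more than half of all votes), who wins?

B

Round 1: A 0, B 11, C 4, D 6, E 15. A eliminated.
Round 2: B 11, C 4, D 6, E 15. C eliminated.
Round 3: B 14, D 6, E 16. D eliminated.
Round 4: B 20, E 16. B has a majority (≥19).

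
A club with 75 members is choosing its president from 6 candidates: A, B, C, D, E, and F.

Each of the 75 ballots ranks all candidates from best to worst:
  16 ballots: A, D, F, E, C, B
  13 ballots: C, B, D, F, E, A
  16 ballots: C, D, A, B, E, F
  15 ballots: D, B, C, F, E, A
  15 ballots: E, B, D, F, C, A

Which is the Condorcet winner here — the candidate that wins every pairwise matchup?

D

D vs A: 59–16
D vs B: 47–28
D vs C: 46–29
D vs E: 60–15
D vs F: 75–0
D beats every other candidate.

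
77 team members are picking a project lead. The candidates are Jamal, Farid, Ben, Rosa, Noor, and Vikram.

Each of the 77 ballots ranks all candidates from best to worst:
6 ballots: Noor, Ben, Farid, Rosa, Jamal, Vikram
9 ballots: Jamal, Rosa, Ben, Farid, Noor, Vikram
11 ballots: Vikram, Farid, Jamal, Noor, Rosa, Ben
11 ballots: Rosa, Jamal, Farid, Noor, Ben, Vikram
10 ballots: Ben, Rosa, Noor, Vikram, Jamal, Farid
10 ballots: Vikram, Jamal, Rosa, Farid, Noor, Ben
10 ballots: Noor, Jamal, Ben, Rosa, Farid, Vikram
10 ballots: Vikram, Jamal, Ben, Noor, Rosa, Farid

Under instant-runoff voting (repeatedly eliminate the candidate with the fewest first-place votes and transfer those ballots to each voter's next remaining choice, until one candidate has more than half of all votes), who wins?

Round 1: Jamal 9, Farid 0, Ben 10, Rosa 11, Noor 16, Vikram 31. Farid eliminated.
Round 2: Jamal 9, Ben 10, Rosa 11, Noor 16, Vikram 31. Jamal eliminated.
Round 3: Ben 10, Rosa 20, Noor 16, Vikram 31. Ben eliminated.
Round 4: Rosa 30, Noor 16, Vikram 31. Noor eliminated.
Round 5: Rosa 46, Vikram 31. Rosa has a majority (≥39).

Rosa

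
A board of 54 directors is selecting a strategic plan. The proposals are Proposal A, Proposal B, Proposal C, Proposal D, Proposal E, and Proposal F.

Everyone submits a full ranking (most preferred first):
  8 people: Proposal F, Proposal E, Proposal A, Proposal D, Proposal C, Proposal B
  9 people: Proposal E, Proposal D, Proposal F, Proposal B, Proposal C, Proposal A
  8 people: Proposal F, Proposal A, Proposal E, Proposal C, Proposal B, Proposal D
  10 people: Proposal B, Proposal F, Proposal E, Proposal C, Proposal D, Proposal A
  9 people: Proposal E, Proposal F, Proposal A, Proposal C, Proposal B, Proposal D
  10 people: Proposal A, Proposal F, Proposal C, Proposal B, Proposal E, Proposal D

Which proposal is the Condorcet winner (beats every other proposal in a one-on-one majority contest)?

Proposal F vs Proposal A: 44–10
Proposal F vs Proposal B: 44–10
Proposal F vs Proposal C: 54–0
Proposal F vs Proposal D: 45–9
Proposal F vs Proposal E: 36–18
Proposal F beats every other proposal.

Proposal F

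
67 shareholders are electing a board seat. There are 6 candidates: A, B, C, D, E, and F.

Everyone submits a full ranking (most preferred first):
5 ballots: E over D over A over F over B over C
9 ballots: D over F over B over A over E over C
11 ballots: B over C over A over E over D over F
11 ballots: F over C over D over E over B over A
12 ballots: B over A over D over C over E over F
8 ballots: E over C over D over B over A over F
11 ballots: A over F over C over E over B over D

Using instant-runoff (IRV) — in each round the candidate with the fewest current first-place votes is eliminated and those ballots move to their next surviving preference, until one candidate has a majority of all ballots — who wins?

F

Round 1: A 11, B 23, C 0, D 9, E 13, F 11. C eliminated.
Round 2: A 11, B 23, D 9, E 13, F 11. D eliminated.
Round 3: A 11, B 23, E 13, F 20. A eliminated.
Round 4: B 23, E 13, F 31. E eliminated.
Round 5: B 31, F 36. F has a majority (≥34).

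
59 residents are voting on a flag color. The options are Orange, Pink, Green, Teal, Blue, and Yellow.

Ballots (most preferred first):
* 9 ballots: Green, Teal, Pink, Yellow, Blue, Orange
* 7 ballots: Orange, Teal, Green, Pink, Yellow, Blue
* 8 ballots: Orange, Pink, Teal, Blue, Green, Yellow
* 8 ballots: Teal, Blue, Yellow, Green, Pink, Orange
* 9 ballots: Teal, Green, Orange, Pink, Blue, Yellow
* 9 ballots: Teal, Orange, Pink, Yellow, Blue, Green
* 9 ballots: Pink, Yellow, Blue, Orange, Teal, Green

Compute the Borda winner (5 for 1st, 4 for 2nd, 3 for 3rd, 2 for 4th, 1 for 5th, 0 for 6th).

Teal

Orange: 9×0 + 7×5 + 8×5 + 8×0 + 9×3 + 9×4 + 9×2 = 156
Pink: 9×3 + 7×2 + 8×4 + 8×1 + 9×2 + 9×3 + 9×5 = 171
Green: 9×5 + 7×3 + 8×1 + 8×2 + 9×4 + 9×0 + 9×0 = 126
Teal: 9×4 + 7×4 + 8×3 + 8×5 + 9×5 + 9×5 + 9×1 = 227
Blue: 9×1 + 7×0 + 8×2 + 8×4 + 9×1 + 9×1 + 9×3 = 102
Yellow: 9×2 + 7×1 + 8×0 + 8×3 + 9×0 + 9×2 + 9×4 = 103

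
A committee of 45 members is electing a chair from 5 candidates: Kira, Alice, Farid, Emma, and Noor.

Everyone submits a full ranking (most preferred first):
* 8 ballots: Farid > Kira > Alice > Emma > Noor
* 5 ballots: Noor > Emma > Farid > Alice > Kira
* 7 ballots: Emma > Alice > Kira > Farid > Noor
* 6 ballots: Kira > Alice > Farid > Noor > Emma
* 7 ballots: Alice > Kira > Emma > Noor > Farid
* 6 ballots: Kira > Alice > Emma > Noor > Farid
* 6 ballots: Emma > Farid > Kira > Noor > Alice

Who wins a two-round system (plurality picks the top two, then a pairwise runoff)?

Kira

Round 1 first-place votes: Kira 12, Alice 7, Farid 8, Emma 13, Noor 5. Emma and Kira advance.
Runoff: Emma is ranked above Kira on 18 ballots, Kira above Emma on 27.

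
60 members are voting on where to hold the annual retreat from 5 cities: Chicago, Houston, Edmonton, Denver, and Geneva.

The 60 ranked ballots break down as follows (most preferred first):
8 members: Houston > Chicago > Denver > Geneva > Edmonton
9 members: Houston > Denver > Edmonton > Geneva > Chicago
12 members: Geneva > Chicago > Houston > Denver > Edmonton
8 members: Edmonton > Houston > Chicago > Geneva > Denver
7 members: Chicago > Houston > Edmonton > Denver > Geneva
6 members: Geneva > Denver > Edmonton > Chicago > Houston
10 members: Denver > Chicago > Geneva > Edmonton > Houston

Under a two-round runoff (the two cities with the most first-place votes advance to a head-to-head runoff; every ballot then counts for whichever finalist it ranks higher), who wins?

Round 1 first-place votes: Chicago 7, Houston 17, Edmonton 8, Denver 10, Geneva 18. Geneva and Houston advance.
Runoff: Geneva is ranked above Houston on 28 ballots, Houston above Geneva on 32.

Houston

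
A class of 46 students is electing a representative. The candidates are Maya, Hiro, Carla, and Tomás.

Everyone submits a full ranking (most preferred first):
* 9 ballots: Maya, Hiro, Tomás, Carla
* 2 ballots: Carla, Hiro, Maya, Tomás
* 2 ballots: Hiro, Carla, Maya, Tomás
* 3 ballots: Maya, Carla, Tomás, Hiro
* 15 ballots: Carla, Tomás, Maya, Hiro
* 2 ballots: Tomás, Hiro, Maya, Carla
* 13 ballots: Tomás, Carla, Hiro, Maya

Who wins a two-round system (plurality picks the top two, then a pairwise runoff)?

Tomás

Round 1 first-place votes: Maya 12, Hiro 2, Carla 17, Tomás 15. Carla and Tomás advance.
Runoff: Carla is ranked above Tomás on 22 ballots, Tomás above Carla on 24.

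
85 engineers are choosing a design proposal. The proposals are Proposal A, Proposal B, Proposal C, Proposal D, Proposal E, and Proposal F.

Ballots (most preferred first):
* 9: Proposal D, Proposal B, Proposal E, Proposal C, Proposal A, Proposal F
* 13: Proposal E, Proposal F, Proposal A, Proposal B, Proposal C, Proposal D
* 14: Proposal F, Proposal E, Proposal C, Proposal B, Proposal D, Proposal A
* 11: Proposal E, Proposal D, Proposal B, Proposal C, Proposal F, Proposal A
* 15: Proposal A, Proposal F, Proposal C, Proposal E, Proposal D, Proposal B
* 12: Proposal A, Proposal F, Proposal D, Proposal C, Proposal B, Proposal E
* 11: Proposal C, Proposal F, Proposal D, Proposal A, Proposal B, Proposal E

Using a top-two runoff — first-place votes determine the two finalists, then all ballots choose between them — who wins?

Proposal E

Round 1 first-place votes: Proposal A 27, Proposal B 0, Proposal C 11, Proposal D 9, Proposal E 24, Proposal F 14. Proposal A and Proposal E advance.
Runoff: Proposal A is ranked above Proposal E on 38 ballots, Proposal E above Proposal A on 47.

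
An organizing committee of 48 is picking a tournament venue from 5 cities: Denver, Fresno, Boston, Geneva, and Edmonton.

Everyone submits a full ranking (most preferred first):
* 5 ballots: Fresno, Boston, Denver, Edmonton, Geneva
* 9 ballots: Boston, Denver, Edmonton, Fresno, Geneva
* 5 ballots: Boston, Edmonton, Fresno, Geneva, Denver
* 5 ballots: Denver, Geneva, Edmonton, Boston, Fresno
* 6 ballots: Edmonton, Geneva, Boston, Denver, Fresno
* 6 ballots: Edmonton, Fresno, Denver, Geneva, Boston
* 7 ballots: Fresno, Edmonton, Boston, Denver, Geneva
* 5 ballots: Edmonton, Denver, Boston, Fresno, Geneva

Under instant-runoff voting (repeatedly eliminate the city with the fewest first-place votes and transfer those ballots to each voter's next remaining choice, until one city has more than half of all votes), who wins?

Edmonton

Round 1: Denver 5, Fresno 12, Boston 14, Geneva 0, Edmonton 17. Geneva eliminated.
Round 2: Denver 5, Fresno 12, Boston 14, Edmonton 17. Denver eliminated.
Round 3: Fresno 12, Boston 14, Edmonton 22. Fresno eliminated.
Round 4: Boston 19, Edmonton 29. Edmonton has a majority (≥25).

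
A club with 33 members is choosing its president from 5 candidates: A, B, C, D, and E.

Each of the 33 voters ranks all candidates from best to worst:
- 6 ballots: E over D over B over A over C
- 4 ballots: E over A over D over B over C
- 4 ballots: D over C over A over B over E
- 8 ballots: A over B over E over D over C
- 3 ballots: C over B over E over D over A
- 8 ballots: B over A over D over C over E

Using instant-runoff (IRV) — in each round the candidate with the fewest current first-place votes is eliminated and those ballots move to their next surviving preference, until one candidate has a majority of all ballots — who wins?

B

Round 1: A 8, B 8, C 3, D 4, E 10. C eliminated.
Round 2: A 8, B 11, D 4, E 10. D eliminated.
Round 3: A 12, B 11, E 10. E eliminated.
Round 4: A 16, B 17. B has a majority (≥17).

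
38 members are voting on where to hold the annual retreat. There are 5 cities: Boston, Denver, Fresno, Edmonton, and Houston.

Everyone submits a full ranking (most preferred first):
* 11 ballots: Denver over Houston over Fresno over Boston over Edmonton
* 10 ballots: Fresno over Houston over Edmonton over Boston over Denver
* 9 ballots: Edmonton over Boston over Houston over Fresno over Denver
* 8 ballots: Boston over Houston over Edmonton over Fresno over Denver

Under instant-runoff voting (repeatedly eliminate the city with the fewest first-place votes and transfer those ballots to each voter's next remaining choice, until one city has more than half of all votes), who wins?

Round 1: Boston 8, Denver 11, Fresno 10, Edmonton 9, Houston 0. Houston eliminated.
Round 2: Boston 8, Denver 11, Fresno 10, Edmonton 9. Boston eliminated.
Round 3: Denver 11, Fresno 10, Edmonton 17. Fresno eliminated.
Round 4: Denver 11, Edmonton 27. Edmonton has a majority (≥20).

Edmonton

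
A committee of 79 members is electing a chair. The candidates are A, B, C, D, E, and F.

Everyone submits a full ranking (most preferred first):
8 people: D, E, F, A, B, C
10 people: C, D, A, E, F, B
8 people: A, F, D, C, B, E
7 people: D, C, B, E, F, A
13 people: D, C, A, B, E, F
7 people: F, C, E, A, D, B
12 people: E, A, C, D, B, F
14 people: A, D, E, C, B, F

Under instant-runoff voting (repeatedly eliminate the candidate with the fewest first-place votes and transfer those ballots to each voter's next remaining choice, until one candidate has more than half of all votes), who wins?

Round 1: A 22, B 0, C 10, D 28, E 12, F 7. B eliminated.
Round 2: A 22, C 10, D 28, E 12, F 7. F eliminated.
Round 3: A 22, C 17, D 28, E 12. E eliminated.
Round 4: A 34, C 17, D 28. C eliminated.
Round 5: A 41, D 38. A has a majority (≥40).

A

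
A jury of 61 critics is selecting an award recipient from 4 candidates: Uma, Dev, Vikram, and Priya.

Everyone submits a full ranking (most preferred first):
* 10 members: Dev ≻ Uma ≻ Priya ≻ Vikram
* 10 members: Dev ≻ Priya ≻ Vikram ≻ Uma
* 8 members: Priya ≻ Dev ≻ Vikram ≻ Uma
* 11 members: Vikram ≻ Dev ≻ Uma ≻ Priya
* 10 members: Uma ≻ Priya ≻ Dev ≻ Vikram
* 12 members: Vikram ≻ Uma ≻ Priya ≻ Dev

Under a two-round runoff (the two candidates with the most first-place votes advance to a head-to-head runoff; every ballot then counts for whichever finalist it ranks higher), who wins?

Dev

Round 1 first-place votes: Uma 10, Dev 20, Vikram 23, Priya 8. Vikram and Dev advance.
Runoff: Vikram is ranked above Dev on 23 ballots, Dev above Vikram on 38.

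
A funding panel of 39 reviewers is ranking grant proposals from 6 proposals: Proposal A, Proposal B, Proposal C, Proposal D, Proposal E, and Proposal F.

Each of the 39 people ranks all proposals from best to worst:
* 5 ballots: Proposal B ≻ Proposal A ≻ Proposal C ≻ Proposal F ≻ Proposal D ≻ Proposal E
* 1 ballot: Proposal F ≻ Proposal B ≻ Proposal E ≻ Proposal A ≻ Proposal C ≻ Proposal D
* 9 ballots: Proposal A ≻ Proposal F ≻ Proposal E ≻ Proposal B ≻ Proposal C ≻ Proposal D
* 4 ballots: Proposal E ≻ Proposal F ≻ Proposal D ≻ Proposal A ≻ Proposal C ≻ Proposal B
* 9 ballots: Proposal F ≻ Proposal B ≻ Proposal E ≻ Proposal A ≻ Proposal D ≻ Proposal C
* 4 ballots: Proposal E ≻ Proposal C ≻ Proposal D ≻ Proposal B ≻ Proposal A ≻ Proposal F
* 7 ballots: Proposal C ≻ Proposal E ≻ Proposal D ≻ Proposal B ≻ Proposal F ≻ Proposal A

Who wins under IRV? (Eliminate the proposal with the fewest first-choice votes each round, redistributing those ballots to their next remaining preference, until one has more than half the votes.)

Proposal E

Round 1: Proposal A 9, Proposal B 5, Proposal C 7, Proposal D 0, Proposal E 8, Proposal F 10. Proposal D eliminated.
Round 2: Proposal A 9, Proposal B 5, Proposal C 7, Proposal E 8, Proposal F 10. Proposal B eliminated.
Round 3: Proposal A 14, Proposal C 7, Proposal E 8, Proposal F 10. Proposal C eliminated.
Round 4: Proposal A 14, Proposal E 15, Proposal F 10. Proposal F eliminated.
Round 5: Proposal A 14, Proposal E 25. Proposal E has a majority (≥20).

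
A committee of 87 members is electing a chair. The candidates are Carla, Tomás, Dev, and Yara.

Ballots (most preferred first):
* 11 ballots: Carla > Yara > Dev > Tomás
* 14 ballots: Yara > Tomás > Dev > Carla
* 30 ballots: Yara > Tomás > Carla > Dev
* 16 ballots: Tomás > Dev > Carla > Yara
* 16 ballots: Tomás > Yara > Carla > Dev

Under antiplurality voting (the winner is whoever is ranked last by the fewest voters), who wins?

Last-place votes: Carla 14, Tomás 11, Dev 46, Yara 16.

Tomás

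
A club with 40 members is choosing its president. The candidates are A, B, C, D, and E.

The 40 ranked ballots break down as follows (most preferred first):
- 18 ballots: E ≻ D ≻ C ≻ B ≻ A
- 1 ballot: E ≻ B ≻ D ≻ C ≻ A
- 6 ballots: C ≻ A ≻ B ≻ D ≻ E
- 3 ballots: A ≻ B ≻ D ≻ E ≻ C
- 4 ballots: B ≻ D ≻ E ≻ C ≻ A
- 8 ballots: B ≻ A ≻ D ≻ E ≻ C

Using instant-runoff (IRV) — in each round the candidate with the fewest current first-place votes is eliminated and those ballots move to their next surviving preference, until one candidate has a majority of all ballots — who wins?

Round 1: A 3, B 12, C 6, D 0, E 19. D eliminated.
Round 2: A 3, B 12, C 6, E 19. A eliminated.
Round 3: B 15, C 6, E 19. C eliminated.
Round 4: B 21, E 19. B has a majority (≥21).

B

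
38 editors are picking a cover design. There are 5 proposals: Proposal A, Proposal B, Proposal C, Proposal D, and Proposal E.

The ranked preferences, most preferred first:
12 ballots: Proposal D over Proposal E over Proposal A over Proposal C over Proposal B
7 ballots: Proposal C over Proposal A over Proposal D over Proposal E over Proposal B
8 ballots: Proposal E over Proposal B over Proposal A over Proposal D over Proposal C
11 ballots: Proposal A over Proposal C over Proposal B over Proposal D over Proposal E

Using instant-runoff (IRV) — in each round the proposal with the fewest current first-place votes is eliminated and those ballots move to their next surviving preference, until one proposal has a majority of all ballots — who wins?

Proposal A

Round 1: Proposal A 11, Proposal B 0, Proposal C 7, Proposal D 12, Proposal E 8. Proposal B eliminated.
Round 2: Proposal A 11, Proposal C 7, Proposal D 12, Proposal E 8. Proposal C eliminated.
Round 3: Proposal A 18, Proposal D 12, Proposal E 8. Proposal E eliminated.
Round 4: Proposal A 26, Proposal D 12. Proposal A has a majority (≥20).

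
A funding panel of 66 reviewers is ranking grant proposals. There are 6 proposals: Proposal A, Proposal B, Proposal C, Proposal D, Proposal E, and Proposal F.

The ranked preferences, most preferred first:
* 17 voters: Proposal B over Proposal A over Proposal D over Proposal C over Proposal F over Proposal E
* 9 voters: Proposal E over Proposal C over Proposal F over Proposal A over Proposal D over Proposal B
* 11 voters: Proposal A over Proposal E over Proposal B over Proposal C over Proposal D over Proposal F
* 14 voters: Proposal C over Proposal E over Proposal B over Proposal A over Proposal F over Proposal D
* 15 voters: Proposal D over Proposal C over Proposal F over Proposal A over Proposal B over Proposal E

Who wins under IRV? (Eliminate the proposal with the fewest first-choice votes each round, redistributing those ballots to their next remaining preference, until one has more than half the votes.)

Round 1: Proposal A 11, Proposal B 17, Proposal C 14, Proposal D 15, Proposal E 9, Proposal F 0. Proposal F eliminated.
Round 2: Proposal A 11, Proposal B 17, Proposal C 14, Proposal D 15, Proposal E 9. Proposal E eliminated.
Round 3: Proposal A 11, Proposal B 17, Proposal C 23, Proposal D 15. Proposal A eliminated.
Round 4: Proposal B 28, Proposal C 23, Proposal D 15. Proposal D eliminated.
Round 5: Proposal B 28, Proposal C 38. Proposal C has a majority (≥34).

Proposal C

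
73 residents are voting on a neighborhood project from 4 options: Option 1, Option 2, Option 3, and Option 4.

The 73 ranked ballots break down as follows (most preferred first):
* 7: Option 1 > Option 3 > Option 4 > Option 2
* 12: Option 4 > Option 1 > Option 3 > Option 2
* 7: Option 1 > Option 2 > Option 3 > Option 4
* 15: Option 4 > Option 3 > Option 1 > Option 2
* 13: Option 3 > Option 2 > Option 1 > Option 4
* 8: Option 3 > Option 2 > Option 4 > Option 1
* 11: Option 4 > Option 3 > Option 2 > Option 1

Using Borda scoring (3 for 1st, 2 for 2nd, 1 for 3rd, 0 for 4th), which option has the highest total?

Option 1: 7×3 + 12×2 + 7×3 + 15×1 + 13×1 + 8×0 + 11×0 = 94
Option 2: 7×0 + 12×0 + 7×2 + 15×0 + 13×2 + 8×2 + 11×1 = 67
Option 3: 7×2 + 12×1 + 7×1 + 15×2 + 13×3 + 8×3 + 11×2 = 148
Option 4: 7×1 + 12×3 + 7×0 + 15×3 + 13×0 + 8×1 + 11×3 = 129

Option 3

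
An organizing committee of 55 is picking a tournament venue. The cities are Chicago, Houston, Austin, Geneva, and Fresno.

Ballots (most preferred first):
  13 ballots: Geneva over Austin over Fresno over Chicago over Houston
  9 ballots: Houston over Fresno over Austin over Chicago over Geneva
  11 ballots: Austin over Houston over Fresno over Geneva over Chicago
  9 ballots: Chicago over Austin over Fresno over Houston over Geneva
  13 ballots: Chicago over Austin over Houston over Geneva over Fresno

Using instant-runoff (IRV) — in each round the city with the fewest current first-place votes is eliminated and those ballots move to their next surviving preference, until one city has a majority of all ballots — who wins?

Austin

Round 1: Chicago 22, Houston 9, Austin 11, Geneva 13, Fresno 0. Fresno eliminated.
Round 2: Chicago 22, Houston 9, Austin 11, Geneva 13. Houston eliminated.
Round 3: Chicago 22, Austin 20, Geneva 13. Geneva eliminated.
Round 4: Chicago 22, Austin 33. Austin has a majority (≥28).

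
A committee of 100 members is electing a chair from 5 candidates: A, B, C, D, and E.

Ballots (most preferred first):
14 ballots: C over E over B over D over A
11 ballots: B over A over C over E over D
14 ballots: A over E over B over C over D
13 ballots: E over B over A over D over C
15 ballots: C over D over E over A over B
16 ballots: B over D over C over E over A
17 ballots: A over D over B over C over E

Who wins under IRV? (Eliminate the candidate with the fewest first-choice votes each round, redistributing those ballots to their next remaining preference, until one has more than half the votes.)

Round 1: A 31, B 27, C 29, D 0, E 13. D eliminated.
Round 2: A 31, B 27, C 29, E 13. E eliminated.
Round 3: A 31, B 40, C 29. C eliminated.
Round 4: A 46, B 54. B has a majority (≥51).

B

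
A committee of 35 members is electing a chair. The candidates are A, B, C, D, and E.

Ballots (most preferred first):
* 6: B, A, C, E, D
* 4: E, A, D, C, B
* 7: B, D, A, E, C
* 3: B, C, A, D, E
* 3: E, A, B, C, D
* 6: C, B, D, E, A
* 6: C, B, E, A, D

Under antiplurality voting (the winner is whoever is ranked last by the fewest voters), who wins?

E

Last-place votes: A 6, B 4, C 7, D 15, E 3.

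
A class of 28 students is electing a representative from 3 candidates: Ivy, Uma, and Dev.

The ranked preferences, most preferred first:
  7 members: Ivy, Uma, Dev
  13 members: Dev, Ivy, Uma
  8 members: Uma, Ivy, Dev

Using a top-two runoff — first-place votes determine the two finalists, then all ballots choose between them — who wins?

Round 1 first-place votes: Ivy 7, Uma 8, Dev 13. Dev and Uma advance.
Runoff: Dev is ranked above Uma on 13 ballots, Uma above Dev on 15.

Uma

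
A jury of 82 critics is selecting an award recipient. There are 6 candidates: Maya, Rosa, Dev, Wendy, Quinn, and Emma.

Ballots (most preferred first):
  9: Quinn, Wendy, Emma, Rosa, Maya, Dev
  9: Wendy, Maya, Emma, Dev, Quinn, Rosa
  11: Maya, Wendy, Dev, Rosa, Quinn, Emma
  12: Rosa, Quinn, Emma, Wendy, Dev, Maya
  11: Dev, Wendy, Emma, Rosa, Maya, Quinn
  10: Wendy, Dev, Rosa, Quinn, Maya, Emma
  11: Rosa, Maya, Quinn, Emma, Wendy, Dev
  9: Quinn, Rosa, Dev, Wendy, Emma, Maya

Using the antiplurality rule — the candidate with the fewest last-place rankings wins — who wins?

Last-place votes: Maya 21, Rosa 9, Dev 20, Wendy 0, Quinn 11, Emma 21.

Wendy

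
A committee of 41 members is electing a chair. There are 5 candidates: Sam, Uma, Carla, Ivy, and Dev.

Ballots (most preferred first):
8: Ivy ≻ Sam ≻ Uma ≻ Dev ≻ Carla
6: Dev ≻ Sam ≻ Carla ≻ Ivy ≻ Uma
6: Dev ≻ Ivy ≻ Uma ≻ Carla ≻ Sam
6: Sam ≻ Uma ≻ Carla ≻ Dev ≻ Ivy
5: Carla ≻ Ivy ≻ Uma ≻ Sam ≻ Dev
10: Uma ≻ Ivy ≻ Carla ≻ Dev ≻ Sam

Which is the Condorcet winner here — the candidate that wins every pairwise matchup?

Ivy vs Sam: 29–12
Ivy vs Uma: 25–16
Ivy vs Carla: 24–17
Ivy vs Dev: 23–18
Ivy beats every other candidate.

Ivy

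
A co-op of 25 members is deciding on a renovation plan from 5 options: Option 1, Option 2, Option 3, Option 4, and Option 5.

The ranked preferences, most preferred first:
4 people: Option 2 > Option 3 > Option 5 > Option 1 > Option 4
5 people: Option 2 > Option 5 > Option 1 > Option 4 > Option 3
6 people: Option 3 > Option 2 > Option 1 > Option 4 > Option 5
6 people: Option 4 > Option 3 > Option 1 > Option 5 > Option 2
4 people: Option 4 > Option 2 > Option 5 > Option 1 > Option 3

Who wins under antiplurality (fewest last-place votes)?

Option 1

Last-place votes: Option 1 0, Option 2 6, Option 3 9, Option 4 4, Option 5 6.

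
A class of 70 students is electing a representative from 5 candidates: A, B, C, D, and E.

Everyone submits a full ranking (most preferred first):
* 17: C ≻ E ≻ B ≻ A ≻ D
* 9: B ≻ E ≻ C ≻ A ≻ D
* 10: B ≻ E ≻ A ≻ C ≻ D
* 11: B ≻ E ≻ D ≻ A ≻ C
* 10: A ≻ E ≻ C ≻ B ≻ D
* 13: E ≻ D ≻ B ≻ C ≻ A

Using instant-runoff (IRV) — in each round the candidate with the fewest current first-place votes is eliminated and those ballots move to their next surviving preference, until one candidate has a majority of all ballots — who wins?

Round 1: A 10, B 30, C 17, D 0, E 13. D eliminated.
Round 2: A 10, B 30, C 17, E 13. A eliminated.
Round 3: B 30, C 17, E 23. C eliminated.
Round 4: B 30, E 40. E has a majority (≥36).

E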